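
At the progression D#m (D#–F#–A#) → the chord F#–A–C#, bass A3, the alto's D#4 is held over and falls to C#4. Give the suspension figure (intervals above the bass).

At the second chord the bass is A3. The suspended D#4 lies a fourth above the bass; after resolving down by step to C#4, the interval above the bass becomes a third.
Suspension figures are named by those two intervals: 4–3.

4–3 suspension.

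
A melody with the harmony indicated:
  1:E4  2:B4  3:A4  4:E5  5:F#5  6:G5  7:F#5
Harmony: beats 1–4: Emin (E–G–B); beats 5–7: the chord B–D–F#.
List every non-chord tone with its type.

The harmony at that moment is E minor triad (E, G, B); A4 is not a chord tone.
It is approached by step down from B4 and left by leap up to E5.
Step in, leap out — an escape tone.
The harmony at that moment is B minor triad (B, D, F#); G5 is not a chord tone.
It is approached by step up from F#5 and left by step down to F#5.
Step away and step back to the same note — a neighbor tone (upper neighbor).

A4 (beat 3) — escape tone; G5 (beat 6) — neighbor tone.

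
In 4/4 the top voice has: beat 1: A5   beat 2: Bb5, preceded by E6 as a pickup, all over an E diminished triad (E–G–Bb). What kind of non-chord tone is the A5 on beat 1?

The harmony at that moment is E diminished triad (E, G, Bb); A5 is not a chord tone.
It is approached by leap down from E6 and left by step up to Bb5.
Leap in, step out, metrically accented — an appoggiatura.

Appoggiatura.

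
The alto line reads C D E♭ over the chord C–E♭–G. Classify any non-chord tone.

The harmony at that moment is C minor triad (C, E♭, G); D is not a chord tone.
It is approached by step up from C and left by step up to E♭.
Step in, step out in the same direction — a passing tone.

D is a passing tone.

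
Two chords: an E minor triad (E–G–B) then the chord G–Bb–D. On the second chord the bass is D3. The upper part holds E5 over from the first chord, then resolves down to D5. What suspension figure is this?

At the second chord the bass is D3. The suspended E5 lies a ninth above the bass; after resolving down by step to D5, the interval above the bass becomes an octave.
Suspension figures are named by those two intervals: 9–8.

9–8 suspension.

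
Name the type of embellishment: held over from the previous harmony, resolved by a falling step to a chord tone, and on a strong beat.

Suspension.

Approach: by preparation — the pitch is first a chord tone, then held (tied or repeated) while the harmony changes under it. Departure: down by step. Metric position: strong.
A prepared dissonance that resolves downward by step — a suspension. (The same figure resolving upward would be a retardation.)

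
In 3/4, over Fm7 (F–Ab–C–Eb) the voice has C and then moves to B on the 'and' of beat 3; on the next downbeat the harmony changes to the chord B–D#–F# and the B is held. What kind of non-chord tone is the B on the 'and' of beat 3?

Anticipation.

The harmony at that moment is F minor seventh chord (F, Ab, C, Eb); B is not a chord tone.
It is approached by step down from C and then sustained as the same pitch into the next harmony.
Arriving early and becoming a chord tone when the harmony changes — an anticipation.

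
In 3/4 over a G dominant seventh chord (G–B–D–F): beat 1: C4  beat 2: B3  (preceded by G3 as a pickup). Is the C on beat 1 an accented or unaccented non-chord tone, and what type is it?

The harmony at that moment is G dominant seventh chord (G, B, D, F); C4 is not a chord tone.
It is approached by leap up from G3 and left by step down to B3.
Leap in, step out — an appoggiatura.
It falls on the downbeat, so it is accented.

Accented appoggiatura.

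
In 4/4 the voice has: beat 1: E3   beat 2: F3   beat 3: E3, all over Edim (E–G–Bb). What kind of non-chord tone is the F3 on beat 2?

Upper neighbor tone.

The harmony at that moment is E diminished triad (E, G, Bb); F3 is not a chord tone.
It is approached by step up from E3 and left by step down to E3.
Step away and step back to the same note — a neighbor tone (upper neighbor).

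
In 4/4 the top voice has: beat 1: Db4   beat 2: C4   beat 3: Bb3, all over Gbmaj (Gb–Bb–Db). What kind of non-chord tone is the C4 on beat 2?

The harmony at that moment is Gb major triad (Gb, Bb, Db); C4 is not a chord tone.
It is approached by step down from Db4 and left by step down to Bb3.
Step in, step out in the same direction — a passing tone.

Passing tone.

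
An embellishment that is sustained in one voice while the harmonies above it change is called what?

Approach: none. Departure: none — a single pitch is sustained while the chords change around it, passing through harmonies that do not contain it.
No melodic motion at all; the dissonance is created entirely by the moving harmonies against the stationary note — a pedal tone (pedal point).

Pedal tone.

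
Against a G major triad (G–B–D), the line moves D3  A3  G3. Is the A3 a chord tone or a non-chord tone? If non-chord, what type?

Non-chord tone — an appoggiatura.

The harmony at that moment is G major triad (G, B, D); A3 is not a chord tone.
It is approached by leap up from D3 and left by step down to G3.
Leap in, step out — an appoggiatura.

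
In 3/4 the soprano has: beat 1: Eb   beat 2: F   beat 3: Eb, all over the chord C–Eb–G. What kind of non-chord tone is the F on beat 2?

Upper neighbor tone.

The harmony at that moment is C minor triad (C, Eb, G); F is not a chord tone.
It is approached by step up from Eb and left by step down to Eb.
Step away and step back to the same note — a neighbor tone (upper neighbor).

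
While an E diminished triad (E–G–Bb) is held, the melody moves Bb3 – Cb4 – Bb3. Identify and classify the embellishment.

The harmony at that moment is E diminished triad (E, G, Bb); Cb4 is not a chord tone.
It is approached by step up from Bb3 and left by step down to Bb3.
Step away and step back to the same note — a neighbor tone (upper neighbor).

Cb4 is a neighbor tone.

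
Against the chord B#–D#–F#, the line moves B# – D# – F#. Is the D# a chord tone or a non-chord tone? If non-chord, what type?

Chord tone (the third of B# diminished triad).

B# diminished triad contains B#, D#, F#; D# is the third, so it is a chord tone.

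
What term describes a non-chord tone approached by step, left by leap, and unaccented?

Approach: by step. Departure: by leap. Metric position: weak.
Step in, leap out, from a weak position — an escape tone (échappée). (It is the mirror image of the appoggiatura, which leaps in and steps out on a strong beat.)

Escape tone.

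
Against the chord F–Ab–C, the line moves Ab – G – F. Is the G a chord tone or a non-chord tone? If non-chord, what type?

Non-chord tone — a passing tone.

The harmony at that moment is F minor triad (F, Ab, C); G is not a chord tone.
It is approached by step down from Ab and left by step down to F.
Step in, step out in the same direction — a passing tone.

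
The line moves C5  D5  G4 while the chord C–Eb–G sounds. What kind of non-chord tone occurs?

The harmony at that moment is C minor triad (C, Eb, G); D5 is not a chord tone.
It is approached by step up from C5 and left by leap down to G4.
Step in, leap out — an escape tone.

D5 is an escape tone.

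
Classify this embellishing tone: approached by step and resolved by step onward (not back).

Passing tone.

Approach: by step. Departure: by step, continuing in the same direction.
Stepwise on both sides with no change of direction means the note fills in the space between two different chord tones — a passing tone. (Had it turned back to its starting note it would be a neighbor tone instead.)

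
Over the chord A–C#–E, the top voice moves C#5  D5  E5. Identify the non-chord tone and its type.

The harmony at that moment is A major triad (A, C#, E); D5 is not a chord tone.
It is approached by step up from C#5 and left by step up to E5.
Step in, step out in the same direction — a passing tone.

D5 is a passing tone.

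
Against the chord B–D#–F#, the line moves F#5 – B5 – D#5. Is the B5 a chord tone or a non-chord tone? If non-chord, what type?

Chord tone (the root of B major triad).

B major triad contains B, D#, F#; B is the root, so it is a chord tone.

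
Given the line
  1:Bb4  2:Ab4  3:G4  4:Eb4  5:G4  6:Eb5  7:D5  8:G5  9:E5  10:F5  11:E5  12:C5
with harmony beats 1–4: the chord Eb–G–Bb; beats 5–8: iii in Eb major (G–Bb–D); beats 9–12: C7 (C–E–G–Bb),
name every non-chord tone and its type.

The harmony at that moment is Eb major triad (Eb, G, Bb); Ab4 is not a chord tone.
It is approached by step down from Bb4 and left by step down to G4.
Step in, step out in the same direction — a passing tone.
The harmony at that moment is G minor triad (G, Bb, D); Eb5 is not a chord tone.
It is approached by leap up from G4 and left by step down to D5.
Leap in, step out — an appoggiatura.
The harmony at that moment is C dominant seventh chord (C, E, G, Bb); F5 is not a chord tone.
It is approached by step up from E5 and left by step down to E5.
Step away and step back to the same note — a neighbor tone (upper neighbor).

Ab4 (beat 2) — passing tone; Eb5 (beat 6) — appoggiatura; F5 (beat 10) — neighbor tone.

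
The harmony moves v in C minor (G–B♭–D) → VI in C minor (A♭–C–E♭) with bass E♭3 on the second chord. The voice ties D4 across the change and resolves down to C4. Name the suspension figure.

7–6 suspension.

At the second chord the bass is E♭3. The suspended D4 lies a seventh above the bass; after resolving down by step to C4, the interval above the bass becomes a sixth.
Suspension figures are named by those two intervals: 7–6.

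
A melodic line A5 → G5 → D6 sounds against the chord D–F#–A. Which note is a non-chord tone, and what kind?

The harmony at that moment is D major triad (D, F#, A); G5 is not a chord tone.
It is approached by step down from A5 and left by leap up to D6.
Step in, leap out — an escape tone.

G5 is an escape tone.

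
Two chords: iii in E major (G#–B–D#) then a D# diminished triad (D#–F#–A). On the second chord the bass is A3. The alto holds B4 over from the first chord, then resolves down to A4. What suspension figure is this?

At the second chord the bass is A3. The suspended B4 lies a ninth above the bass; after resolving down by step to A4, the interval above the bass becomes an octave.
Suspension figures are named by those two intervals: 9–8.

9–8 suspension.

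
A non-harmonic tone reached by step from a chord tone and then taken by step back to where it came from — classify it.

Approach: by step. Departure: by step in the opposite direction, back to the starting pitch.
Stepwise on both sides but reversing to return to the same chord tone — a neighbor tone. (Had it continued onward in the same direction it would be a passing tone instead.)

Neighbor tone.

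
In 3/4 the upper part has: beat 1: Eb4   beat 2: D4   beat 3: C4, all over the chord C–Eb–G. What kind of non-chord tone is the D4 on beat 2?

The harmony at that moment is C minor triad (C, Eb, G); D4 is not a chord tone.
It is approached by step down from Eb4 and left by step down to C4.
Step in, step out in the same direction — a passing tone.

Passing tone.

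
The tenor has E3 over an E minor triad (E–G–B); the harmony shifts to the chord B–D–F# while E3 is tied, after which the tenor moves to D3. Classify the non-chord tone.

E3 is a suspension.

The harmony at that moment is B minor triad (B, D, F#); E3 is not a chord tone.
It is held over (the same pitch as the preceding E3) and left by step down to D3.
Held over from the previous chord and resolving down by step — a suspension.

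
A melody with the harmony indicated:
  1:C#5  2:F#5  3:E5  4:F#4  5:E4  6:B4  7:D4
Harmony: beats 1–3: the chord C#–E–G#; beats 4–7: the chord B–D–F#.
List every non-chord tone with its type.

The harmony at that moment is C# minor triad (C#, E, G#); F#5 is not a chord tone.
It is approached by leap up from C#5 and left by step down to E5.
Leap in, step out — an appoggiatura.
The harmony at that moment is B minor triad (B, D, F#); E4 is not a chord tone.
It is approached by step down from F#4 and left by leap up to B4.
Step in, leap out — an escape tone.

F#5 (beat 2) — appoggiatura; E4 (beat 5) — escape tone.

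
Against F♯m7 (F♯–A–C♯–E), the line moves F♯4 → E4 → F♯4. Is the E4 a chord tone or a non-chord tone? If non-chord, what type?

F# minor seventh chord contains F♯, A, C♯, E; E is the seventh, so it is a chord tone.

Chord tone (the seventh of F# minor seventh chord).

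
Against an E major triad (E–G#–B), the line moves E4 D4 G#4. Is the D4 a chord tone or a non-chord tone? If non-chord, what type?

Non-chord tone — an escape tone.

The harmony at that moment is E major triad (E, G#, B); D4 is not a chord tone.
It is approached by step down from E4 and left by leap up to G#4.
Step in, leap out — an escape tone.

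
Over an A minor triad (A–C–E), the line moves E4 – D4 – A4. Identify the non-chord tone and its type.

D4 is an escape tone.

The harmony at that moment is A minor triad (A, C, E); D4 is not a chord tone.
It is approached by step down from E4 and left by leap up to A4.
Step in, leap out — an escape tone.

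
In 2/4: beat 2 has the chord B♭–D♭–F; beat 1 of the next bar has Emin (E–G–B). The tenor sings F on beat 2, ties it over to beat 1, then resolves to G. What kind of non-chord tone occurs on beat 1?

The harmony at that moment is E minor triad (E, G, B); F is not a chord tone.
It is held over (the same pitch as the preceding F) and left by step up to G.
Held over from the previous chord and resolving up by step — a retardation.

Retardation.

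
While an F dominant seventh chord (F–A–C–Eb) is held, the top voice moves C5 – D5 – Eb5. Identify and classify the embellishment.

The harmony at that moment is F dominant seventh chord (F, A, C, Eb); D5 is not a chord tone.
It is approached by step up from C5 and left by step up to Eb5.
Step in, step out in the same direction — a passing tone.

D5 is a passing tone.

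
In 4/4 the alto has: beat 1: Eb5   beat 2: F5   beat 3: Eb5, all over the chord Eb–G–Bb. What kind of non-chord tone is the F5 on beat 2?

The harmony at that moment is Eb major triad (Eb, G, Bb); F5 is not a chord tone.
It is approached by step up from Eb5 and left by step down to Eb5.
Step away and step back to the same note — a neighbor tone (upper neighbor).

Upper neighbor tone.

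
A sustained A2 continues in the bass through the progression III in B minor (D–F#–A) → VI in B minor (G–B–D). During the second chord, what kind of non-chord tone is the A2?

Pedal tone (pedal point).

The harmony at that moment is G major triad (G, B, D); A2 is not a chord tone.
It is held over (the same pitch as the preceding A2) and then sustained as the same pitch into the next harmony.
Sustained through a change of harmony — a pedal tone.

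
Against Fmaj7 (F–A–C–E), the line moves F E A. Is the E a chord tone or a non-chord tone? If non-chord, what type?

Chord tone (the seventh of F major seventh chord).

F major seventh chord contains F, A, C, E; E is the seventh, so it is a chord tone.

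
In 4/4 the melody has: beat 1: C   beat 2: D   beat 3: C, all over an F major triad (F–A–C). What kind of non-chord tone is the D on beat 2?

Upper neighbor tone.

The harmony at that moment is F major triad (F, A, C); D is not a chord tone.
It is approached by step up from C and left by step down to C.
Step away and step back to the same note — a neighbor tone (upper neighbor).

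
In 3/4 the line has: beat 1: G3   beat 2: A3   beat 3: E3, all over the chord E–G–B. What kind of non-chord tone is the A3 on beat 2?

Escape tone.

The harmony at that moment is E minor triad (E, G, B); A3 is not a chord tone.
It is approached by step up from G3 and left by leap down to E3.
Step in, leap out, on a weak beat — an escape tone.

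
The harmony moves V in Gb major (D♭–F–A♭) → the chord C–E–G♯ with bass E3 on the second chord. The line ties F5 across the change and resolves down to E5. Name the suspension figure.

9–8 suspension.

At the second chord the bass is E3. The suspended F5 lies a ninth above the bass; after resolving down by step to E5, the interval above the bass becomes an octave.
Suspension figures are named by those two intervals: 9–8.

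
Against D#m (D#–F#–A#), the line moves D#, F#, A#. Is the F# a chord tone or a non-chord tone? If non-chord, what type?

Chord tone (the third of D# minor triad).

D# minor triad contains D#, F#, A#; F# is the third, so it is a chord tone.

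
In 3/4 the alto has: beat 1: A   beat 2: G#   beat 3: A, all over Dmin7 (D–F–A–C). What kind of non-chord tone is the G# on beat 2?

Lower neighbor tone.

The harmony at that moment is D minor seventh chord (D, F, A, C); G# is not a chord tone.
It is approached by step down from A and left by step up to A.
Step away and step back to the same note — a neighbor tone (lower neighbor).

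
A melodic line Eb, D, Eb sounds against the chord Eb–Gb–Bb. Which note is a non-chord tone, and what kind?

D is a neighbor tone.

The harmony at that moment is Eb minor triad (Eb, Gb, Bb); D is not a chord tone.
It is approached by step down from Eb and left by step up to Eb.
Step away and step back to the same note — a neighbor tone (lower neighbor).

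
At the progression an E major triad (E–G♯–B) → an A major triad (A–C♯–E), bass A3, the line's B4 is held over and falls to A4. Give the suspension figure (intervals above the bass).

9–8 suspension.

At the second chord the bass is A3. The suspended B4 lies a ninth above the bass; after resolving down by step to A4, the interval above the bass becomes an octave.
Suspension figures are named by those two intervals: 9–8.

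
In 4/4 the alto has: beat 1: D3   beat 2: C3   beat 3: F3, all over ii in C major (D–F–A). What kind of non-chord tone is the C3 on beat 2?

The harmony at that moment is D minor triad (D, F, A); C3 is not a chord tone.
It is approached by step down from D3 and left by leap up to F3.
Step in, leap out, on a weak beat — an escape tone.

Escape tone.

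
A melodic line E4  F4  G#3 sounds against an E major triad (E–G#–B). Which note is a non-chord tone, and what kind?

The harmony at that moment is E major triad (E, G#, B); F4 is not a chord tone.
It is approached by step up from E4 and left by leap down to G#3.
Step in, leap out — an escape tone.

F4 is an escape tone.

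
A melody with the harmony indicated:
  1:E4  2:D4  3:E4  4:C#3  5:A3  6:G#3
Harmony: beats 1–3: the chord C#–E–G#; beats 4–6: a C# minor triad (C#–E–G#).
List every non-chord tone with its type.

D4 (beat 2) — neighbor tone; A3 (beat 5) — appoggiatura.

The harmony at that moment is C# minor triad (C#, E, G#); D4 is not a chord tone.
It is approached by step down from E4 and left by step up to E4.
Step away and step back to the same note — a neighbor tone (lower neighbor).
The harmony at that moment is C# minor triad (C#, E, G#); A3 is not a chord tone.
It is approached by leap up from C#3 and left by step down to G#3.
Leap in, step out — an appoggiatura.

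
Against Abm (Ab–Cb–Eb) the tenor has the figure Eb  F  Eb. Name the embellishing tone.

The harmony at that moment is Ab minor triad (Ab, Cb, Eb); F is not a chord tone.
It is approached by step up from Eb and left by step down to Eb.
Step away and step back to the same note — a neighbor tone (upper neighbor).

F is a neighbor tone.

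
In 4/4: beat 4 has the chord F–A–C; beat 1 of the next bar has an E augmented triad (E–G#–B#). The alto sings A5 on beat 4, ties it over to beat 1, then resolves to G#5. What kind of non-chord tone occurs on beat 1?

The harmony at that moment is E augmented triad (E, G#, B#); A5 is not a chord tone.
It is held over (the same pitch as the preceding A5) and left by step down to G#5.
Held over from the previous chord and resolving down by step — a suspension.

Suspension.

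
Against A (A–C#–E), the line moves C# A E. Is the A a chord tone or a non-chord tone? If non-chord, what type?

Chord tone (the root of A major triad).

A major triad contains A, C#, E; A is the root, so it is a chord tone.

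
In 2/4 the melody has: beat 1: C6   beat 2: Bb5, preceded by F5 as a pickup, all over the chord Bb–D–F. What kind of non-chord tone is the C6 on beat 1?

Appoggiatura.

The harmony at that moment is Bb major triad (Bb, D, F); C6 is not a chord tone.
It is approached by leap up from F5 and left by step down to Bb5.
Leap in, step out, metrically accented — an appoggiatura.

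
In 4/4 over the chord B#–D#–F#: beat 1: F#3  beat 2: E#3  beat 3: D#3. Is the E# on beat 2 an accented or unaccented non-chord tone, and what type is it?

Unaccented passing tone.

The harmony at that moment is B# diminished triad (B#, D#, F#); E#3 is not a chord tone.
It is approached by step down from F#3 and left by step down to D#3.
Step in, step out in the same direction — a passing tone.
It falls on a weak beat, so it is unaccented.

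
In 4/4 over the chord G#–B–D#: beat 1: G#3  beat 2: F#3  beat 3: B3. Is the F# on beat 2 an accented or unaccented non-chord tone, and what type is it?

Unaccented escape tone.

The harmony at that moment is G# minor triad (G#, B, D#); F#3 is not a chord tone.
It is approached by step down from G#3 and left by leap up to B3.
Step in, leap out — an escape tone.
It falls on a weak beat, so it is unaccented.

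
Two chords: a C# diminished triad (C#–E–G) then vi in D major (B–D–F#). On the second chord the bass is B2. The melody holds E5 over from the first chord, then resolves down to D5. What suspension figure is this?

4–3 suspension.

At the second chord the bass is B2. The suspended E5 lies a fourth above the bass; after resolving down by step to D5, the interval above the bass becomes a third.
Suspension figures are named by those two intervals: 4–3.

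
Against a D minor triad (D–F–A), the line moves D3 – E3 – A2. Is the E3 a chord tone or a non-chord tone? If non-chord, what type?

The harmony at that moment is D minor triad (D, F, A); E3 is not a chord tone.
It is approached by step up from D3 and left by leap down to A2.
Step in, leap out — an escape tone.

Non-chord tone — an escape tone.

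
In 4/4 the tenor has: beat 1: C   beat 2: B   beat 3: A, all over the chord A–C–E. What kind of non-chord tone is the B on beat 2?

Passing tone.

The harmony at that moment is A minor triad (A, C, E); B is not a chord tone.
It is approached by step down from C and left by step down to A.
Step in, step out in the same direction — a passing tone.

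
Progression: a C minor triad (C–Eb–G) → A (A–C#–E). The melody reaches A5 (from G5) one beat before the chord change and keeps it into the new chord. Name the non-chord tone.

A5 is an anticipation.

The harmony at that moment is C minor triad (C, Eb, G); A5 is not a chord tone.
It is approached by step up from G5 and then sustained as the same pitch into the next harmony.
Arriving early and becoming a chord tone when the harmony changes — an anticipation.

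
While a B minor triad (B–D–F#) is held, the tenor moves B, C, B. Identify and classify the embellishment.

The harmony at that moment is B minor triad (B, D, F#); C is not a chord tone.
It is approached by step up from B and left by step down to B.
Step away and step back to the same note — a neighbor tone (upper neighbor).

C is a neighbor tone.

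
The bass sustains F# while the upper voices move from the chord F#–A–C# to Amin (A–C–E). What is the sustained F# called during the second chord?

Pedal tone (pedal point).

The harmony at that moment is A minor triad (A, C, E); F# is not a chord tone.
It is held over (the same pitch as the preceding F#) and then sustained as the same pitch into the next harmony.
Sustained through a change of harmony — a pedal tone.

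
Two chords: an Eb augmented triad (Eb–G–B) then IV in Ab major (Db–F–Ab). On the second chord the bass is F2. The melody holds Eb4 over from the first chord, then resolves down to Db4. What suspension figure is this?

At the second chord the bass is F2. The suspended Eb4 lies a seventh above the bass; after resolving down by step to Db4, the interval above the bass becomes a sixth.
Suspension figures are named by those two intervals: 7–6.

7–6 suspension.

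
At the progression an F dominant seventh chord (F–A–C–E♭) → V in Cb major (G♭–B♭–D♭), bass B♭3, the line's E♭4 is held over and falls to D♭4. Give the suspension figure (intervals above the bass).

At the second chord the bass is B♭3. The suspended E♭4 lies a fourth above the bass; after resolving down by step to D♭4, the interval above the bass becomes a third.
Suspension figures are named by those two intervals: 4–3.

4–3 suspension.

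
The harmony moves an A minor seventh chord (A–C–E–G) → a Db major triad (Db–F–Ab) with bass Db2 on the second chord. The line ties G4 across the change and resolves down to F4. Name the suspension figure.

4–3 suspension.

At the second chord the bass is Db2. The suspended G4 lies a fourth above the bass; after resolving down by step to F4, the interval above the bass becomes a third.
Suspension figures are named by those two intervals: 4–3.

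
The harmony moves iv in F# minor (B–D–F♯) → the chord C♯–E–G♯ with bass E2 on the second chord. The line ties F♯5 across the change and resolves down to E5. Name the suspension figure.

At the second chord the bass is E2. The suspended F♯5 lies a ninth above the bass; after resolving down by step to E5, the interval above the bass becomes an octave.
Suspension figures are named by those two intervals: 9–8.

9–8 suspension.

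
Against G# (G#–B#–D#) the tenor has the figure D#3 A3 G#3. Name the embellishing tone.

A3 is an appoggiatura.

The harmony at that moment is G# major triad (G#, B#, D#); A3 is not a chord tone.
It is approached by leap up from D#3 and left by step down to G#3.
Leap in, step out — an appoggiatura.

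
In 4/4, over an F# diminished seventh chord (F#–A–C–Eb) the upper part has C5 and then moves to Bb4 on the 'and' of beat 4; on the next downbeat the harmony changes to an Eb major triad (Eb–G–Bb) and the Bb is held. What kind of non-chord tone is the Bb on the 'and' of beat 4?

Anticipation.

The harmony at that moment is F# diminished seventh chord (F#, A, C, Eb); Bb4 is not a chord tone.
It is approached by step down from C5 and then sustained as the same pitch into the next harmony.
Arriving early and becoming a chord tone when the harmony changes — an anticipation.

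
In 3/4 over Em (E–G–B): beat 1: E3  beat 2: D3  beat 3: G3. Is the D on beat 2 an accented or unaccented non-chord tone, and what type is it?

Unaccented escape tone.

The harmony at that moment is E minor triad (E, G, B); D3 is not a chord tone.
It is approached by step down from E3 and left by leap up to G3.
Step in, leap out — an escape tone.
It falls on a weak beat, so it is unaccented.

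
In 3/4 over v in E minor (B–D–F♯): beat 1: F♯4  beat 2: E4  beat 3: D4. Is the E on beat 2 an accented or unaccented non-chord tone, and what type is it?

Unaccented passing tone.

The harmony at that moment is B minor triad (B, D, F♯); E4 is not a chord tone.
It is approached by step down from F♯4 and left by step down to D4.
Step in, step out in the same direction — a passing tone.
It falls on a weak beat, so it is unaccented.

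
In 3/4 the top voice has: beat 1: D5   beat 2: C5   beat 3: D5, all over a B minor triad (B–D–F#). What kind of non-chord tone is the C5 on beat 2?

Lower neighbor tone.

The harmony at that moment is B minor triad (B, D, F#); C5 is not a chord tone.
It is approached by step down from D5 and left by step up to D5.
Step away and step back to the same note — a neighbor tone (lower neighbor).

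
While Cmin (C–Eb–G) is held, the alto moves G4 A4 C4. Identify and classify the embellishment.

A4 is an escape tone.

The harmony at that moment is C minor triad (C, Eb, G); A4 is not a chord tone.
It is approached by step up from G4 and left by leap down to C4.
Step in, leap out — an escape tone.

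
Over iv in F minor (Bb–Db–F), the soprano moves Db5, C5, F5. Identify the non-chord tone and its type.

The harmony at that moment is Bb minor triad (Bb, Db, F); C5 is not a chord tone.
It is approached by step down from Db5 and left by leap up to F5.
Step in, leap out — an escape tone.

C5 is an escape tone.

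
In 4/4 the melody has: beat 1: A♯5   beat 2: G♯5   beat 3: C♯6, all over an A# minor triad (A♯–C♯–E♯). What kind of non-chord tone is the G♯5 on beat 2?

Escape tone.

The harmony at that moment is A♯ minor triad (A♯, C♯, E♯); G♯5 is not a chord tone.
It is approached by step down from A♯5 and left by leap up to C♯6.
Step in, leap out, on a weak beat — an escape tone.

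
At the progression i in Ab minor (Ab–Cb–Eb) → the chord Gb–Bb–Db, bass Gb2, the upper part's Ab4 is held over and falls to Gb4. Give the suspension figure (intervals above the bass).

9–8 suspension.

At the second chord the bass is Gb2. The suspended Ab4 lies a ninth above the bass; after resolving down by step to Gb4, the interval above the bass becomes an octave.
Suspension figures are named by those two intervals: 9–8.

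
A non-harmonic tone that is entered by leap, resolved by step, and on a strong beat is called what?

Approach: by leap. Departure: by step. Metric position: strong.
Leap in, step out, in a metrically strong position — an appoggiatura. (It is the mirror image of the escape tone, which steps in and leaps out from a weak position.)

Appoggiatura.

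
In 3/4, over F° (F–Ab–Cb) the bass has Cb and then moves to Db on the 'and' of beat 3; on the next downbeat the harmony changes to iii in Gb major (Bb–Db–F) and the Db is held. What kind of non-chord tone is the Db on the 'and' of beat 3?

Anticipation.

The harmony at that moment is F diminished triad (F, Ab, Cb); Db is not a chord tone.
It is approached by step up from Cb and then sustained as the same pitch into the next harmony.
Arriving early and becoming a chord tone when the harmony changes — an anticipation.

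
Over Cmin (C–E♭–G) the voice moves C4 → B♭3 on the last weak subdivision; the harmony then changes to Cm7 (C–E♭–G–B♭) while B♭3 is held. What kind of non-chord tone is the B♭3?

The harmony at that moment is C minor triad (C, E♭, G); B♭3 is not a chord tone.
It is approached by step down from C4 and then sustained as the same pitch into the next harmony.
Arriving early and becoming a chord tone when the harmony changes — an anticipation.

B♭3 is an anticipation.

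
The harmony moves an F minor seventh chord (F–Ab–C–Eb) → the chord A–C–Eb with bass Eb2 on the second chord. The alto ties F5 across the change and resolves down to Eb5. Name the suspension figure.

At the second chord the bass is Eb2. The suspended F5 lies a ninth above the bass; after resolving down by step to Eb5, the interval above the bass becomes an octave.
Suspension figures are named by those two intervals: 9–8.

9–8 suspension.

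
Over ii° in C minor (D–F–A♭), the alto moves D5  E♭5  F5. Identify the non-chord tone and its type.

The harmony at that moment is D diminished triad (D, F, A♭); E♭5 is not a chord tone.
It is approached by step up from D5 and left by step up to F5.
Step in, step out in the same direction — a passing tone.

E♭5 is a passing tone.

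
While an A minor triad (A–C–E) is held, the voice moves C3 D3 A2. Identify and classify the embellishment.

D3 is an escape tone.

The harmony at that moment is A minor triad (A, C, E); D3 is not a chord tone.
It is approached by step up from C3 and left by leap down to A2.
Step in, leap out — an escape tone.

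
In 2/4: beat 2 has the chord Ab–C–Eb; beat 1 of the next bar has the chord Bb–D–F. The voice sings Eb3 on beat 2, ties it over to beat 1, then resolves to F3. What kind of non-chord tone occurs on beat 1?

Retardation.

The harmony at that moment is Bb major triad (Bb, D, F); Eb3 is not a chord tone.
It is held over (the same pitch as the preceding Eb3) and left by step up to F3.
Held over from the previous chord and resolving up by step — a retardation.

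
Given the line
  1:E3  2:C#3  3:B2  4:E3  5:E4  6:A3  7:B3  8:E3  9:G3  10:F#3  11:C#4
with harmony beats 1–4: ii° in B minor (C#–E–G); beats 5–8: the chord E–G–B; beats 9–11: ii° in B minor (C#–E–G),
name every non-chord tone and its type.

The harmony at that moment is C# diminished triad (C#, E, G); B2 is not a chord tone.
It is approached by step down from C#3 and left by leap up to E3.
Step in, leap out — an escape tone.
The harmony at that moment is E minor triad (E, G, B); A3 is not a chord tone.
It is approached by leap down from E4 and left by step up to B3.
Leap in, step out — an appoggiatura.
The harmony at that moment is C# diminished triad (C#, E, G); F#3 is not a chord tone.
It is approached by step down from G3 and left by leap up to C#4.
Step in, leap out — an escape tone.

B2 (beat 3) — escape tone; A3 (beat 6) — appoggiatura; F#3 (beat 10) — escape tone.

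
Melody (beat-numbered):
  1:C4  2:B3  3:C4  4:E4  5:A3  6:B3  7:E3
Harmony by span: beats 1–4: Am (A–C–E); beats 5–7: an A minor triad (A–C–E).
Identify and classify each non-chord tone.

The harmony at that moment is A minor triad (A, C, E); B3 is not a chord tone.
It is approached by step down from C4 and left by step up to C4.
Step away and step back to the same note — a neighbor tone (lower neighbor).
The harmony at that moment is A minor triad (A, C, E); B3 is not a chord tone.
It is approached by step up from A3 and left by leap down to E3.
Step in, leap out — an escape tone.

B3 (beat 2) — neighbor tone; B3 (beat 6) — escape tone.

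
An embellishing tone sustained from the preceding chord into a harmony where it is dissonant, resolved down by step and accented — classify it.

Approach: by preparation — the pitch is first a chord tone, then held (tied or repeated) while the harmony changes under it. Departure: down by step. Metric position: strong.
A prepared dissonance that resolves downward by step — a suspension. (The same figure resolving upward would be a retardation.)

Suspension.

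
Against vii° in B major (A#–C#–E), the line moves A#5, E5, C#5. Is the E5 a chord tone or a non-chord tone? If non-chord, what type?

Chord tone (the fifth of A# diminished triad).

A# diminished triad contains A#, C#, E; E is the fifth, so it is a chord tone.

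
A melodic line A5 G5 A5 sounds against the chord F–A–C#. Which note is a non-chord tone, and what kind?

The harmony at that moment is F augmented triad (F, A, C#); G5 is not a chord tone.
It is approached by step down from A5 and left by step up to A5.
Step away and step back to the same note — a neighbor tone (lower neighbor).

G5 is a neighbor tone.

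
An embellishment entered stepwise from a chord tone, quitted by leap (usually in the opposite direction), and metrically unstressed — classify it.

Escape tone.

Approach: by step. Departure: by leap. Metric position: weak.
Step in, leap out, from a weak position — an escape tone (échappée). (It is the mirror image of the appoggiatura, which leaps in and steps out on a strong beat.)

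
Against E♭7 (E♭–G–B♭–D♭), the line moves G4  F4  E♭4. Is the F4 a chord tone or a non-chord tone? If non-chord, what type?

Non-chord tone — a passing tone.

The harmony at that moment is E♭ dominant seventh chord (E♭, G, B♭, D♭); F4 is not a chord tone.
It is approached by step down from G4 and left by step down to E♭4.
Step in, step out in the same direction — a passing tone.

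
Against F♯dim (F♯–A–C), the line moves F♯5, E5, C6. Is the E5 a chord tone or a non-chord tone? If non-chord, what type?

The harmony at that moment is F♯ diminished triad (F♯, A, C); E5 is not a chord tone.
It is approached by step down from F♯5 and left by leap up to C6.
Step in, leap out — an escape tone.

Non-chord tone — an escape tone.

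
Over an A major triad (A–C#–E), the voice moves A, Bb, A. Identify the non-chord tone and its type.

The harmony at that moment is A major triad (A, C#, E); Bb is not a chord tone.
It is approached by step up from A and left by step down to A.
Step away and step back to the same note — a neighbor tone (upper neighbor).

Bb is a neighbor tone.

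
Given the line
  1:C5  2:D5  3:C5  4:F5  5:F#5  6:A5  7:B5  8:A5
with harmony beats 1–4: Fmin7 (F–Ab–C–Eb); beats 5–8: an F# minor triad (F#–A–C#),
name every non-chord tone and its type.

The harmony at that moment is F minor seventh chord (F, Ab, C, Eb); D5 is not a chord tone.
It is approached by step up from C5 and left by step down to C5.
Step away and step back to the same note — a neighbor tone (upper neighbor).
The harmony at that moment is F# minor triad (F#, A, C#); B5 is not a chord tone.
It is approached by step up from A5 and left by step down to A5.
Step away and step back to the same note — a neighbor tone (upper neighbor).

D5 (beat 2) — neighbor tone; B5 (beat 7) — neighbor tone.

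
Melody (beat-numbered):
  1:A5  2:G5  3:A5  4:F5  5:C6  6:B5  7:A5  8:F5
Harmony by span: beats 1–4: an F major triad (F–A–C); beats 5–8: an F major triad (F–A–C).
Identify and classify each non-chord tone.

G5 (beat 2) — neighbor tone; B5 (beat 6) — passing tone.

The harmony at that moment is F major triad (F, A, C); G5 is not a chord tone.
It is approached by step down from A5 and left by step up to A5.
Step away and step back to the same note — a neighbor tone (lower neighbor).
The harmony at that moment is F major triad (F, A, C); B5 is not a chord tone.
It is approached by step down from C6 and left by step down to A5.
Step in, step out in the same direction — a passing tone.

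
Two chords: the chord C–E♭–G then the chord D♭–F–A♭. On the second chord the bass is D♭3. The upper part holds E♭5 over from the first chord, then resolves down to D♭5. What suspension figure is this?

9–8 suspension.

At the second chord the bass is D♭3. The suspended E♭5 lies a ninth above the bass; after resolving down by step to D♭5, the interval above the bass becomes an octave.
Suspension figures are named by those two intervals: 9–8.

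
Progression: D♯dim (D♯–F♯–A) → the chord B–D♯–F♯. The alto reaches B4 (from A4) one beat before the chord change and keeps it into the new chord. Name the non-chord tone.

The harmony at that moment is D♯ diminished triad (D♯, F♯, A); B4 is not a chord tone.
It is approached by step up from A4 and then sustained as the same pitch into the next harmony.
Arriving early and becoming a chord tone when the harmony changes — an anticipation.

B4 is an anticipation.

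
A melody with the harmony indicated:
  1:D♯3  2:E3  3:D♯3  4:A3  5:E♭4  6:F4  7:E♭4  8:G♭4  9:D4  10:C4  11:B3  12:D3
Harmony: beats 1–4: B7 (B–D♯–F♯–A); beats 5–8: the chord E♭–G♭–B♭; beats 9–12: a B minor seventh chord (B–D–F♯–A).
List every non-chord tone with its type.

E3 (beat 2) — neighbor tone; F4 (beat 6) — neighbor tone; C4 (beat 10) — passing tone.

The harmony at that moment is B dominant seventh chord (B, D♯, F♯, A); E3 is not a chord tone.
It is approached by step up from D♯3 and left by step down to D♯3.
Step away and step back to the same note — a neighbor tone (upper neighbor).
The harmony at that moment is E♭ minor triad (E♭, G♭, B♭); F4 is not a chord tone.
It is approached by step up from E♭4 and left by step down to E♭4.
Step away and step back to the same note — a neighbor tone (upper neighbor).
The harmony at that moment is B minor seventh chord (B, D, F♯, A); C4 is not a chord tone.
It is approached by step down from D4 and left by step down to B3.
Step in, step out in the same direction — a passing tone.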